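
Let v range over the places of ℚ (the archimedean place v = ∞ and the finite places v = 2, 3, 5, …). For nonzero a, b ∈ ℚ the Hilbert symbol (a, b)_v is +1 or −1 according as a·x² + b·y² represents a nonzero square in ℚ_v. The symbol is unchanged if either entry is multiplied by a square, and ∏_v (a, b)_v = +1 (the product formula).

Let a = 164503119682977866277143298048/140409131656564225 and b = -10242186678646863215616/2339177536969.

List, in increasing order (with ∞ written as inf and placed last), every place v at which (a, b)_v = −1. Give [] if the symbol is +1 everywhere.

[3, 11, 17, 29]

Mod squares: a ≡ 18183, b ≡ -309111. Check v ∈ {∞, 2, 3, 5, 7, 11, 13, 17, 19, 29}.
v=11: a=11^1·(≡3), b=11^1·(≡9) mod 11; (3|11)=+1, (9|11)=+1; (−1)^{1·1·5}·(+1)^1·(+1)^1 = -1.
v=17: a=17^6·(≡3), b=17^5·(≡12) mod 17; (3|17)=-1, (12|17)=-1; (−1)^{6·5·8}·(-1)^5·(-1)^6 = -1.
v=19: a=19^1·(≡1), b=19^1·(≡15) mod 19; (1|19)=+1, (15|19)=-1; (−1)^{1·1·9}·(+1)^1·(-1)^1 = +1.
v=13: a=13^-2·(≡1), b=13^-2·(≡10) mod 13; (1|13)=+1, (10|13)=+1; (−1)^{-2·-2·6}·(+1)^-2·(+1)^-2 = +1.
v=29: a=29^1·(≡26), b=29^1·(≡5) mod 29; (26|29)=-1, (5|29)=+1; (−1)^{1·1·14}·(-1)^1·(+1)^1 = -1.
v=∞: 18183 > 0 and -309111 < 0  ⇒  (a,b)_∞ = +1.
v=2: v_2(a)=14, v_2(b)=10; units ≡ 7, 1 (mod 8); ε·ε+αω+βω = 1·0+14·0+10·0 ≡ 0  ⇒  (a,b)_2 = +1.
v=7: a=7^-16·(≡2), b=7^-12·(≡2) mod 7; (2|7)=+1, (2|7)=+1; (−1)^{-16·-12·3}·(+1)^-12·(+1)^-16 = +1.
v=3: a=3^29·(≡1), b=3^19·(≡1) mod 3; (1|3)=+1, (1|3)=+1; (−1)^{29·19·1}·(+1)^19·(+1)^29 = -1.
v=5: a=5^-2·(≡2), b=5^0·(≡1) mod 5; (2|5)=-1, (1|5)=+1; (−1)^{-2·0·2}·(-1)^0·(+1)^-2 = +1.
(18183, -309111 / ℚ) ramifies at {3, 11, 17, 29}: a division algebra.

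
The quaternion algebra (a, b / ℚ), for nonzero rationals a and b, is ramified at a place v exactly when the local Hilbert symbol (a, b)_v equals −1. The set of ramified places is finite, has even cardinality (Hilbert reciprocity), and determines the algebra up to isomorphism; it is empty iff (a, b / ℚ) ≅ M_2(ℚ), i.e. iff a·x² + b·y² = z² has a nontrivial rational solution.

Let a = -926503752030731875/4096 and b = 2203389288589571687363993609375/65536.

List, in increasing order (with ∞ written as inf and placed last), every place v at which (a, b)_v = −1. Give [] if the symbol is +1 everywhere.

[11, 37]

Mod squares: a ≡ -91, b ≡ 21333719. Check v ∈ {∞, 2, 5, 7, 11, 13, 23, 37, 43, 53}.
v=43: a=43^2·(≡38), b=43^3·(≡29) mod 43; (38|43)=+1, (29|43)=-1; (−1)^{2·3·21}·(+1)^3·(-1)^2 = +1.
v=23: a=23^2·(≡6), b=23^3·(≡3) mod 23; (6|23)=+1, (3|23)=+1; (−1)^{2·3·11}·(+1)^3·(+1)^2 = +1.
v=11: a=11^2·(≡8), b=11^3·(≡7) mod 11; (8|11)=-1, (7|11)=-1; (−1)^{2·3·5}·(-1)^3·(-1)^2 = -1.
v=∞: -91 < 0 and 21333719 > 0  ⇒  (a,b)_∞ = +1.
v=53: a=53^2·(≡38), b=53^3·(≡32) mod 53; (38|53)=+1, (32|53)=-1; (−1)^{2·3·26}·(+1)^3·(-1)^2 = +1.
v=37: a=37^0·(≡14), b=37^1·(≡10) mod 37; (14|37)=-1, (10|37)=+1; (−1)^{0·1·18}·(-1)^1·(+1)^0 = -1.
v=2: v_2(a)=-12, v_2(b)=-16; units ≡ 5, 7 (mod 8); ε·ε+αω+βω = 0·1+-12·0+-16·1 ≡ 0  ⇒  (a,b)_2 = +1.
v=13: a=13^1·(≡6), b=13^2·(≡1) mod 13; (6|13)=-1, (1|13)=+1; (−1)^{1·2·6}·(-1)^2·(+1)^1 = +1.
v=7: a=7^3·(≡4), b=7^6·(≡1) mod 7; (4|7)=+1, (1|7)=+1; (−1)^{3·6·3}·(+1)^6·(+1)^3 = +1.
v=5: a=5^4·(≡4), b=5^6·(≡1) mod 5; (4|5)=+1, (1|5)=+1; (−1)^{4·6·2}·(+1)^6·(+1)^4 = +1.
Ram(-91, 21333719) = {11, 37}; no ℚ_11-point on the conic.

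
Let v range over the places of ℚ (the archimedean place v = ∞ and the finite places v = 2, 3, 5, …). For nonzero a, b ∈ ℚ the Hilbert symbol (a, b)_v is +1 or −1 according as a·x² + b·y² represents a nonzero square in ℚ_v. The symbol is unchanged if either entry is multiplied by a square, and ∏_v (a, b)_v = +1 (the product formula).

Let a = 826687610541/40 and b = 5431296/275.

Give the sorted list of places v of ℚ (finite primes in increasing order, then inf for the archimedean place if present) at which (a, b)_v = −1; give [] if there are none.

[2, 3, 11, 17]

Mod squares: a ≡ 2210, b ≡ 14586. Check v ∈ {∞, 2, 3, 5, 11, 13, 17, 19, 29, 37}.
v=5: a=5^-1·(≡2), b=5^-2·(≡1) mod 5; (2|5)=-1, (1|5)=+1; (−1)^{-1·-2·2}·(-1)^-2·(+1)^-1 = +1.
v=17: a=17^1·(≡6), b=17^1·(≡8) mod 17; (6|17)=-1, (8|17)=+1; (−1)^{1·1·8}·(-1)^1·(+1)^1 = -1.
v=37: a=37^2·(≡26), b=37^0·(≡18) mod 37; (26|37)=+1, (18|37)=-1; (−1)^{2·0·18}·(+1)^0·(-1)^2 = +1.
v=29: a=29^2·(≡23), b=29^0·(≡25) mod 29; (23|29)=+1, (25|29)=+1; (−1)^{2·0·14}·(+1)^0·(+1)^2 = +1.
v=11: a=11^0·(≡8), b=11^-1·(≡8) mod 11; (8|11)=-1, (8|11)=-1; (−1)^{0·-1·5}·(-1)^-1·(-1)^0 = -1.
v=3: a=3^2·(≡2), b=3^1·(≡2) mod 3; (2|3)=-1, (2|3)=-1; (−1)^{2·1·1}·(-1)^1·(-1)^2 = -1.
v=2: v_2(a)=-3, v_2(b)=13; units ≡ 1, 5 (mod 8); ε·ε+αω+βω = 0·0+-3·1+13·0 ≡ 1  ⇒  (a,b)_2 = -1.
v=∞: 2210 > 0 and 14586 > 0  ⇒  (a,b)_∞ = +1.
v=19: a=19^2·(≡4), b=19^0·(≡12) mod 19; (4|19)=+1, (12|19)=-1; (−1)^{2·0·9}·(+1)^0·(-1)^2 = +1.
v=13: a=13^1·(≡12), b=13^1·(≡12) mod 13; (12|13)=+1, (12|13)=+1; (−1)^{1·1·6}·(+1)^1·(+1)^1 = +1.
(2210, 14586 / ℚ) ramifies at {2, 3, 11, 17}: a division algebra.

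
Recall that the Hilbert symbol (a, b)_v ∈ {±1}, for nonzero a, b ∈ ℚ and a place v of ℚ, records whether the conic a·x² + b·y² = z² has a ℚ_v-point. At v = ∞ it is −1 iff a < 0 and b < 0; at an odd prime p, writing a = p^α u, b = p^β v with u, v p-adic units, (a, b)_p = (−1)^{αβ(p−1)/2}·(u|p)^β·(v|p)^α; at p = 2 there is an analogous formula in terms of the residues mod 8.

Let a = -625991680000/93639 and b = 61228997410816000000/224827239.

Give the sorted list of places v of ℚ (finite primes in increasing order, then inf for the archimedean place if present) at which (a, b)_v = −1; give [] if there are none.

(a, b) ≡ (-596037, 39) mod (ℚ^×)²; places V = {2, 3, 5, 7, 13, 17, 29, 31, ∞}.
(a,b)_29: α=1, u≡14; β=2, v≡11 (mod 29); (14|29)=-1, (11|29)=-1; sign (−1)^0·-1^2·-1^1 = -1.
(a,b)_2: α=16, β=24; u≡3, v≡7 (mod 8); ε(u)ε(v)=1·1, αω(v)=16·0, βω(u)=24·1; sum ≡ 1  ⇒  -1.
(a,b)_13: α=-1, u≡2; β=-1, v≡3 (mod 13); (2|13)=-1, (3|13)=+1; sign (−1)^0·-1^-1·+1^-1 = -1.
(a,b)_∞: sgn(-596037)=−, sgn(39)=+, so +1.
(a,b)_7: α=-4, u≡5; β=-8, v≡1 (mod 7); (5|7)=-1, (1|7)=+1; sign (−1)^0·-1^-8·+1^-4 = +1.
(a,b)_3: α=-1, u≡2; β=-1, v≡1 (mod 3); (2|3)=-1, (1|3)=+1; sign (−1)^1·-1^-1·+1^-1 = +1.
(a,b)_5: α=4, u≡3; β=6, v≡1 (mod 5); (3|5)=-1, (1|5)=+1; sign (−1)^0·-1^6·+1^4 = +1.
(a,b)_31: α=1, u≡13; β=2, v≡8 (mod 31); (13|31)=-1, (8|31)=+1; sign (−1)^0·-1^2·+1^1 = +1.
(a,b)_17: α=1, u≡3; β=2, v≡12 (mod 17); (3|17)=-1, (12|17)=-1; sign (−1)^0·-1^2·-1^1 = -1.
Ram(-596037, 39) = {2, 13, 17, 29}; no ℚ_2-point on the conic.

[2, 13, 17, 29]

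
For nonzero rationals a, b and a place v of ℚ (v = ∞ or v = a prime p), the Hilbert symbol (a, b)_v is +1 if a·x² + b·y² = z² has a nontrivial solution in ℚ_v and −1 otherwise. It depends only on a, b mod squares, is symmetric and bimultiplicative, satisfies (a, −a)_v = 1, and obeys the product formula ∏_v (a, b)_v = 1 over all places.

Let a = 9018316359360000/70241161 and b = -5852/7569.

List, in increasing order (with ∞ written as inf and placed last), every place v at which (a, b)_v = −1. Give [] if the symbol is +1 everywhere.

[11, 19]

Mod squares: a ≡ 2926, b ≡ -1463. Check v ∈ {∞, 2, 3, 5, 7, 11, 17, 19, 29}.
v=5: a=5^4·(≡1), b=5^0·(≡2) mod 5; (1|5)=+1, (2|5)=-1; (−1)^{4·0·2}·(+1)^0·(-1)^4 = +1.
v=17: a=17^-4·(≡8), b=17^0·(≡16) mod 17; (8|17)=+1, (16|17)=+1; (−1)^{-4·0·8}·(+1)^0·(+1)^-4 = +1.
v=3: a=3^2·(≡1), b=3^-2·(≡1) mod 3; (1|3)=+1, (1|3)=+1; (−1)^{2·-2·1}·(+1)^-2·(+1)^2 = +1.
v=19: a=19^3·(≡14), b=19^1·(≡13) mod 19; (14|19)=-1, (13|19)=-1; (−1)^{3·1·9}·(-1)^1·(-1)^3 = -1.
v=7: a=7^3·(≡6), b=7^1·(≡2) mod 7; (6|7)=-1, (2|7)=+1; (−1)^{3·1·3}·(-1)^1·(+1)^3 = +1.
v=11: a=11^3·(≡2), b=11^1·(≡7) mod 11; (2|11)=-1, (7|11)=-1; (−1)^{3·1·5}·(-1)^1·(-1)^3 = -1.
v=∞: 2926 > 0 and -1463 < 0  ⇒  (a,b)_∞ = +1.
v=29: a=29^-2·(≡17), b=29^-2·(≡20) mod 29; (17|29)=-1, (20|29)=+1; (−1)^{-2·-2·14}·(-1)^-2·(+1)^-2 = +1.
v=2: v_2(a)=9, v_2(b)=2; units ≡ 7, 1 (mod 8); ε·ε+αω+βω = 1·0+9·0+2·0 ≡ 0  ⇒  (a,b)_2 = +1.
(2926, -1463 / ℚ) ramifies at {11, 19}: a division algebra.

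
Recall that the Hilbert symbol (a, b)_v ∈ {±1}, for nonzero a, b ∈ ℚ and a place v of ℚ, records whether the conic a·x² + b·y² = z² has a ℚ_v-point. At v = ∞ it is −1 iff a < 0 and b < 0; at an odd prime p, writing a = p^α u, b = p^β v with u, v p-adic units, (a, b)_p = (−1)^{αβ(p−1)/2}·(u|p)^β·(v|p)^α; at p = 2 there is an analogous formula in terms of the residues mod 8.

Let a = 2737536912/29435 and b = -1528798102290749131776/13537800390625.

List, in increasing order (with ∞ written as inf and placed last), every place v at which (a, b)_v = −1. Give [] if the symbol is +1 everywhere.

Mod squares: a ≡ 1155, b ≡ -51. Check v ∈ {∞, 2, 3, 5, 7, 11, 17, 23, 29}.
v=5: a=5^-1·(≡1), b=5^-8·(≡1) mod 5; (1|5)=+1, (1|5)=+1; (−1)^{-1·-8·2}·(+1)^-8·(+1)^-1 = +1.
v=2: v_2(a)=4, v_2(b)=10; units ≡ 3, 5 (mod 8); ε·ε+αω+βω = 1·0+4·1+10·1 ≡ 0  ⇒  (a,b)_2 = +1.
v=29: a=29^-2·(≡22), b=29^-4·(≡13) mod 29; (22|29)=+1, (13|29)=+1; (−1)^{-2·-4·14}·(+1)^-4·(+1)^-2 = +1.
v=3: a=3^5·(≡1), b=3^11·(≡1) mod 3; (1|3)=+1, (1|3)=+1; (−1)^{5·11·1}·(+1)^11·(+1)^5 = -1.
v=11: a=11^3·(≡6), b=11^6·(≡3) mod 11; (6|11)=-1, (3|11)=+1; (−1)^{3·6·5}·(-1)^6·(+1)^3 = +1.
v=7: a=7^-1·(≡1), b=7^-2·(≡6) mod 7; (1|7)=+1, (6|7)=-1; (−1)^{-1·-2·3}·(+1)^-2·(-1)^-1 = -1.
v=23: a=23^2·(≡19), b=23^4·(≡6) mod 23; (19|23)=-1, (6|23)=+1; (−1)^{2·4·11}·(-1)^4·(+1)^2 = +1.
v=17: a=17^0·(≡15), b=17^1·(≡10) mod 17; (15|17)=+1, (10|17)=-1; (−1)^{0·1·8}·(+1)^1·(-1)^0 = +1.
v=∞: 1155 > 0 and -51 < 0  ⇒  (a,b)_∞ = +1.
Ram(1155, -51) = {3, 7}; no ℚ_3-point on the conic.

[3, 7]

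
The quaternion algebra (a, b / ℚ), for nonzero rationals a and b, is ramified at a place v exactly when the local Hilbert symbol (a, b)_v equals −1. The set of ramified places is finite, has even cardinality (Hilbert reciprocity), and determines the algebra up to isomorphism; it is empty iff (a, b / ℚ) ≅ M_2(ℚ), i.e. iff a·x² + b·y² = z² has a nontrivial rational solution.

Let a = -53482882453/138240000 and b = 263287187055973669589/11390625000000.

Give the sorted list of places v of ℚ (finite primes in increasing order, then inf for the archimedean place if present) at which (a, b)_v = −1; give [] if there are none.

Mod squares: a ≡ -78, b ≡ 221. Check v ∈ {∞, 2, 3, 5, 7, 11, 13, 17}.
v=∞: -78 < 0 and 221 > 0  ⇒  (a,b)_∞ = +1.
v=11: a=11^2·(≡8), b=11^4·(≡4) mod 11; (8|11)=-1, (4|11)=+1; (−1)^{2·4·5}·(-1)^4·(+1)^2 = +1.
v=17: a=17^2·(≡6), b=17^5·(≡8) mod 17; (6|17)=-1, (8|17)=+1; (−1)^{2·5·8}·(-1)^5·(+1)^2 = -1.
v=7: a=7^6·(≡6), b=7^8·(≡1) mod 7; (6|7)=-1, (1|7)=+1; (−1)^{6·8·3}·(-1)^8·(+1)^6 = +1.
v=5: a=5^-4·(≡3), b=5^-12·(≡4) mod 5; (3|5)=-1, (4|5)=+1; (−1)^{-4·-12·2}·(-1)^-12·(+1)^-4 = +1.
v=3: a=3^-3·(≡1), b=3^-6·(≡2) mod 3; (1|3)=+1, (2|3)=-1; (−1)^{-3·-6·1}·(+1)^-6·(-1)^-3 = -1.
v=2: v_2(a)=-13, v_2(b)=-6; units ≡ 1, 5 (mod 8); ε·ε+αω+βω = 0·0+-13·1+-6·0 ≡ 1  ⇒  (a,b)_2 = -1.
v=13: a=13^1·(≡6), b=13^3·(≡1) mod 13; (6|13)=-1, (1|13)=+1; (−1)^{1·3·6}·(-1)^3·(+1)^1 = -1.
(-78, 221 / ℚ) ramifies at {2, 3, 13, 17}: a division algebra.

[2, 3, 13, 17]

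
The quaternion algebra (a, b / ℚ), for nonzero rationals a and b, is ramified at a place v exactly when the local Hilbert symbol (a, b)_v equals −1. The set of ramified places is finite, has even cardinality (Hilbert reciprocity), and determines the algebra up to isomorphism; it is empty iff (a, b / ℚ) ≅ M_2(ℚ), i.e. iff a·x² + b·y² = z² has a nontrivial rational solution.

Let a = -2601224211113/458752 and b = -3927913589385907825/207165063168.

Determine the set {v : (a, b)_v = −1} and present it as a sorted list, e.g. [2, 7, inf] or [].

(a, b) ≡ (-4991, -1043119) mod (ℚ^×)²; places V = {2, 3, 5, 7, 11, 17, 19, 23, 31, ∞}.
(a,b)_5: α=0, u≡1; β=2, v≡4 (mod 5); (1|5)=+1, (4|5)=+1; sign (−1)^0·+1^2·+1^0 = +1.
(a,b)_3: α=0, u≡1; β=-2, v≡2 (mod 3); (1|3)=+1, (2|3)=-1; sign (−1)^0·+1^-2·-1^0 = +1.
(a,b)_19: α=2, u≡6; β=3, v≡11 (mod 19); (6|19)=+1, (11|19)=+1; sign (−1)^0·+1^3·+1^2 = +1.
(a,b)_2: α=-16, β=-26; u≡1, v≡1 (mod 8); ε(u)ε(v)=0·0, αω(v)=-16·0, βω(u)=-26·0; sum ≡ 0  ⇒  +1.
(a,b)_17: α=4, u≡6; β=6, v≡8 (mod 17); (6|17)=-1, (8|17)=+1; sign (−1)^0·-1^6·+1^4 = +1.
(a,b)_31: α=1, u≡8; β=1, v≡26 (mod 31); (8|31)=+1, (26|31)=-1; sign (−1)^1·+1^1·-1^1 = +1.
(a,b)_23: α=1, u≡12; β=1, v≡13 (mod 23); (12|23)=+1, (13|23)=+1; sign (−1)^1·+1^1·+1^1 = -1.
(a,b)_11: α=2, u≡1; β=3, v≡6 (mod 11); (1|11)=+1, (6|11)=-1; sign (−1)^0·+1^3·-1^2 = +1.
(a,b)_7: α=-1, u≡2; β=-3, v≡3 (mod 7); (2|7)=+1, (3|7)=-1; sign (−1)^1·+1^-3·-1^-1 = +1.
(a,b)_∞: sgn(-4991)=−, sgn(-1043119)=−, so -1.
|Ram(-4991, -1043119)| = 2, even; anisotropic at {23, ∞}.

[23, inf]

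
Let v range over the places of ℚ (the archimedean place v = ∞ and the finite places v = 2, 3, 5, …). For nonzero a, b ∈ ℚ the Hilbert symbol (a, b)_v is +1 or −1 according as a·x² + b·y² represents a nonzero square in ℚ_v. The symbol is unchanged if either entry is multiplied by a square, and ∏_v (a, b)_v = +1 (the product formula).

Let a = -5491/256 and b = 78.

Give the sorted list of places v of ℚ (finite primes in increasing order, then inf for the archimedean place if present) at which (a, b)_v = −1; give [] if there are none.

[2, 3, 13, 19]

Mod squares: a ≡ -19, b ≡ 78. Check v ∈ {∞, 2, 3, 13, 17, 19}.
v=17: a=17^2·(≡15), b=17^0·(≡10) mod 17; (15|17)=+1, (10|17)=-1; (−1)^{2·0·8}·(+1)^0·(-1)^2 = +1.
v=∞: -19 < 0 and 78 > 0  ⇒  (a,b)_∞ = +1.
v=19: a=19^1·(≡8), b=19^0·(≡2) mod 19; (8|19)=-1, (2|19)=-1; (−1)^{1·0·9}·(-1)^0·(-1)^1 = -1.
v=13: a=13^0·(≡11), b=13^1·(≡6) mod 13; (11|13)=-1, (6|13)=-1; (−1)^{0·1·6}·(-1)^1·(-1)^0 = -1.
v=3: a=3^0·(≡2), b=3^1·(≡2) mod 3; (2|3)=-1, (2|3)=-1; (−1)^{0·1·1}·(-1)^1·(-1)^0 = -1.
v=2: v_2(a)=-8, v_2(b)=1; units ≡ 5, 7 (mod 8); ε·ε+αω+βω = 0·1+-8·0+1·1 ≡ 1  ⇒  (a,b)_2 = -1.
Ram(-19, 78) = {2, 3, 13, 19}; no ℚ_2-point on the conic.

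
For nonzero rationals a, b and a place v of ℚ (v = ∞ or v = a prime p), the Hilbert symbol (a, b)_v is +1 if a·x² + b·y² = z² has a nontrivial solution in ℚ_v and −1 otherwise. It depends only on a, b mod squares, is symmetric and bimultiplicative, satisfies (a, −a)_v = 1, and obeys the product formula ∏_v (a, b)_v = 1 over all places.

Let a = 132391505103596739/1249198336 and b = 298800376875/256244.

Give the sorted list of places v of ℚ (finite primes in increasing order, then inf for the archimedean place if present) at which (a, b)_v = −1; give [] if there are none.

[2, 7, 11, 13, 19, 29]

(a, b) ≡ (19, 87087) mod (ℚ^×)²; places V = {2, 3, 5, 7, 11, 13, 19, 29, 47, ∞}.
(a,b)_3: α=2, u≡1; β=3, v≡1 (mod 3); (1|3)=+1, (1|3)=+1; sign (−1)^0·+1^3·+1^2 = +1.
(a,b)_7: α=4, u≡3; β=3, v≡2 (mod 7); (3|7)=-1, (2|7)=+1; sign (−1)^0·-1^3·+1^4 = -1.
(a,b)_19: α=5, u≡6; β=2, v≡3 (mod 19); (6|19)=+1, (3|19)=-1; sign (−1)^0·+1^2·-1^5 = -1.
(a,b)_47: α=-4, u≡46; β=-2, v≡43 (mod 47); (46|47)=-1, (43|47)=-1; sign (−1)^0·-1^-2·-1^-4 = +1.
(a,b)_∞: sgn(19)=+, sgn(87087)=+, so +1.
(a,b)_13: α=2, u≡2; β=1, v≡4 (mod 13); (2|13)=-1, (4|13)=+1; sign (−1)^0·-1^1·+1^2 = -1.
(a,b)_11: α=4, u≡2; β=1, v≡8 (mod 11); (2|11)=-1, (8|11)=-1; sign (−1)^0·-1^1·-1^4 = -1.
(a,b)_5: α=0, u≡4; β=4, v≡2 (mod 5); (4|5)=+1, (2|5)=-1; sign (−1)^0·+1^4·-1^0 = +1.
(a,b)_29: α=0, u≡26; β=-1, v≡24 (mod 29); (26|29)=-1, (24|29)=+1; sign (−1)^0·-1^-1·+1^0 = -1.
(a,b)_2: α=-8, β=-2; u≡3, v≡7 (mod 8); ε(u)ε(v)=1·1, αω(v)=-8·0, βω(u)=-2·1; sum ≡ 1  ⇒  -1.
|Ram(19, 87087)| = 6, even; anisotropic at {2, 7, 11, 13, 19, 29}.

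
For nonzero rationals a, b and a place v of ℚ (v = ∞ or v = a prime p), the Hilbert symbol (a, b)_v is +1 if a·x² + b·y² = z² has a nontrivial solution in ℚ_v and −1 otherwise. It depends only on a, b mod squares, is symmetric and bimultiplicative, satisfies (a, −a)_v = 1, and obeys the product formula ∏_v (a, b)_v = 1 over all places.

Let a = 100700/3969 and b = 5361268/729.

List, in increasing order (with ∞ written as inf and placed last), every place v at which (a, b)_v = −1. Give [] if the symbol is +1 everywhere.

(a, b) ≡ (1007, 11077) mod (ℚ^×)²; places V = {2, 3, 5, 7, 11, 19, 53, ∞}.
(a,b)_7: α=-2, u≡3; β=0, v≡3 (mod 7); (3|7)=-1, (3|7)=-1; sign (−1)^0·-1^0·-1^-2 = +1.
(a,b)_∞: sgn(1007)=+, sgn(11077)=+, so +1.
(a,b)_11: α=0, u≡8; β=3, v≡8 (mod 11); (8|11)=-1, (8|11)=-1; sign (−1)^0·-1^3·-1^0 = -1.
(a,b)_53: α=1, u≡19; β=1, v≡22 (mod 53); (19|53)=-1, (22|53)=-1; sign (−1)^0·-1^1·-1^1 = +1.
(a,b)_2: α=2, β=2; u≡7, v≡5 (mod 8); ε(u)ε(v)=1·0, αω(v)=2·1, βω(u)=2·0; sum ≡ 0  ⇒  +1.
(a,b)_5: α=2, u≡2; β=0, v≡2 (mod 5); (2|5)=-1, (2|5)=-1; sign (−1)^0·-1^0·-1^2 = +1.
(a,b)_19: α=1, u≡10; β=1, v≡14 (mod 19); (10|19)=-1, (14|19)=-1; sign (−1)^1·-1^1·-1^1 = -1.
(a,b)_3: α=-4, u≡2; β=-6, v≡1 (mod 3); (2|3)=-1, (1|3)=+1; sign (−1)^0·-1^-6·+1^-4 = +1.
Ram(1007, 11077) = {11, 19}; no ℚ_11-point on the conic.

[11, 19]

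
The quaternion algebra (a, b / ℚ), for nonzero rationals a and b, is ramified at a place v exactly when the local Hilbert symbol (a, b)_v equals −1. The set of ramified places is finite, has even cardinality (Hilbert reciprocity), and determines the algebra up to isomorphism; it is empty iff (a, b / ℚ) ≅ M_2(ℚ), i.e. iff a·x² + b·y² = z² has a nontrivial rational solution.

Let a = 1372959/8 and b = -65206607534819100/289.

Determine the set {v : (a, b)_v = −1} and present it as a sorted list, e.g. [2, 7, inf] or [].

[19, 37]

(a, b) ≡ (305102, -152551) mod (ℚ^×)²; places V = {2, 3, 5, 7, 17, 19, 31, 37, ∞}.
(a,b)_5: α=0, u≡3; β=2, v≡4 (mod 5); (3|5)=-1, (4|5)=+1; sign (−1)^0·-1^2·+1^0 = +1.
(a,b)_2: α=-3, β=2; u≡7, v≡1 (mod 8); ε(u)ε(v)=1·0, αω(v)=-3·0, βω(u)=2·0; sum ≡ 0  ⇒  +1.
(a,b)_∞: sgn(305102)=+, sgn(-152551)=−, so +1.
(a,b)_17: α=0, u≡7; β=-2, v≡10 (mod 17); (7|17)=-1, (10|17)=-1; sign (−1)^0·-1^-2·-1^0 = +1.
(a,b)_7: α=1, u≡4; β=1, v≡5 (mod 7); (4|7)=+1, (5|7)=-1; sign (−1)^1·+1^1·-1^1 = +1.
(a,b)_37: α=1, u≡18; β=3, v≡9 (mod 37); (18|37)=-1, (9|37)=+1; sign (−1)^0·-1^3·+1^1 = -1.
(a,b)_31: α=1, u≡22; β=3, v≡18 (mod 31); (22|31)=-1, (18|31)=+1; sign (−1)^1·-1^3·+1^1 = +1.
(a,b)_3: α=2, u≡2; β=2, v≡2 (mod 3); (2|3)=-1, (2|3)=-1; sign (−1)^0·-1^2·-1^2 = +1.
(a,b)_19: α=1, u≡10; β=3, v≡2 (mod 19); (10|19)=-1, (2|19)=-1; sign (−1)^1·-1^3·-1^1 = -1.
(305102, -152551 / ℚ) ramifies at {19, 37}: a division algebra.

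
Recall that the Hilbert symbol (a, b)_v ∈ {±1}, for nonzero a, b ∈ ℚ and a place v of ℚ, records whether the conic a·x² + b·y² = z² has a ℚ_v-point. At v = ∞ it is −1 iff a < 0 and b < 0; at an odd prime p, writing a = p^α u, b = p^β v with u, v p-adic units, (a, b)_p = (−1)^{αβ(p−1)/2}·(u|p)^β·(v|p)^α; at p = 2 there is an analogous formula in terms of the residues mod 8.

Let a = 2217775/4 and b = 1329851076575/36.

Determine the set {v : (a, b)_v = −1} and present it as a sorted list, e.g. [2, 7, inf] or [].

(a, b) ≡ (88711, 119567) mod (ℚ^×)²; places V = {2, 3, 5, 7, 19, 23, 29, 31, ∞}.
(a,b)_23: α=1, u≡8; β=2, v≡3 (mod 23); (8|23)=+1, (3|23)=+1; sign (−1)^0·+1^2·+1^1 = +1.
(a,b)_∞: sgn(88711)=+, sgn(119567)=+, so +1.
(a,b)_7: α=1, u≡3; β=1, v≡2 (mod 7); (3|7)=-1, (2|7)=+1; sign (−1)^1·-1^1·+1^1 = +1.
(a,b)_2: α=-2, β=-2; u≡7, v≡7 (mod 8); ε(u)ε(v)=1·1, αω(v)=-2·0, βω(u)=-2·0; sum ≡ 1  ⇒  -1.
(a,b)_5: α=2, u≡4; β=2, v≡3 (mod 5); (4|5)=+1, (3|5)=-1; sign (−1)^0·+1^2·-1^2 = +1.
(a,b)_3: α=0, u≡1; β=-2, v≡2 (mod 3); (1|3)=+1, (2|3)=-1; sign (−1)^0·+1^-2·-1^0 = +1.
(a,b)_19: α=1, u≡2; β=1, v≡9 (mod 19); (2|19)=-1, (9|19)=+1; sign (−1)^1·-1^1·+1^1 = +1.
(a,b)_31: α=0, u≡1; β=1, v≡24 (mod 31); (1|31)=+1, (24|31)=-1; sign (−1)^0·+1^1·-1^0 = +1.
(a,b)_29: α=1, u≡15; β=3, v≡9 (mod 29); (15|29)=-1, (9|29)=+1; sign (−1)^0·-1^3·+1^1 = -1.
Ram(88711, 119567) = {2, 29}; no ℚ_2-point on the conic.

[2, 29]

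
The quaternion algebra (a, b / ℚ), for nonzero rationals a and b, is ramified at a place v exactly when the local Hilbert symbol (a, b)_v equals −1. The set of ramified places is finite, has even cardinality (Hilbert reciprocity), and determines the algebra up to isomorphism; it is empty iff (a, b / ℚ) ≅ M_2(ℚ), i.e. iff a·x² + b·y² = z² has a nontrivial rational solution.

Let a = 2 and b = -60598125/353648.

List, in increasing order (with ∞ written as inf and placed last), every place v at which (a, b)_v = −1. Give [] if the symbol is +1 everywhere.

Mod squares: a ≡ 2, b ≡ -3059. Check v ∈ {∞, 2, 3, 5, 7, 19, 23, 31}.
v=2: v_2(a)=1, v_2(b)=-4; units ≡ 1, 5 (mod 8); ε·ε+αω+βω = 0·0+1·1+-4·0 ≡ 1  ⇒  (a,b)_2 = -1.
v=19: a=19^0·(≡2), b=19^1·(≡3) mod 19; (2|19)=-1, (3|19)=-1; (−1)^{0·1·9}·(-1)^1·(-1)^0 = -1.
v=∞: 2 > 0 and -3059 < 0  ⇒  (a,b)_∞ = +1.
v=5: a=5^0·(≡2), b=5^4·(≡1) mod 5; (2|5)=-1, (1|5)=+1; (−1)^{0·4·2}·(-1)^4·(+1)^0 = +1.
v=3: a=3^0·(≡2), b=3^6·(≡1) mod 3; (2|3)=-1, (1|3)=+1; (−1)^{0·6·1}·(-1)^6·(+1)^0 = +1.
v=7: a=7^0·(≡2), b=7^1·(≡4) mod 7; (2|7)=+1, (4|7)=+1; (−1)^{0·1·3}·(+1)^1·(+1)^0 = +1.
v=31: a=31^0·(≡2), b=31^-2·(≡25) mod 31; (2|31)=+1, (25|31)=+1; (−1)^{0·-2·15}·(+1)^-2·(+1)^0 = +1.
v=23: a=23^0·(≡2), b=23^-1·(≡19) mod 23; (2|23)=+1, (19|23)=-1; (−1)^{0·-1·11}·(+1)^-1·(-1)^0 = +1.
Ram(2, -3059) = {2, 19}; no ℚ_2-point on the conic.

[2, 19]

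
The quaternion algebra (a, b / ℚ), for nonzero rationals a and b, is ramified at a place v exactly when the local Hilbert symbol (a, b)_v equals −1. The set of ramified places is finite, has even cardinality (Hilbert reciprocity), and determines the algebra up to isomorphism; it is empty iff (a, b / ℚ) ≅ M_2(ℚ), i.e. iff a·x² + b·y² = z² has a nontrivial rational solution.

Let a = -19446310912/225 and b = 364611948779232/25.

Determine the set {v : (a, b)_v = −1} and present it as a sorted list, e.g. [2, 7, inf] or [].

[19, 23, 31, 47]

(a, b) ≡ (-387562, 53771102) mod (ℚ^×)²; places V = {2, 3, 5, 7, 11, 17, 19, 23, 31, 47, ∞}.
(a,b)_47: α=1, u≡5; β=1, v≡33 (mod 47); (5|47)=-1, (33|47)=-1; sign (−1)^1·-1^1·-1^1 = -1.
(a,b)_11: α=0, u≡1; β=1, v≡9 (mod 11); (1|11)=+1, (9|11)=+1; sign (−1)^0·+1^1·+1^0 = +1.
(a,b)_17: α=0, u≡9; β=1, v≡14 (mod 17); (9|17)=+1, (14|17)=-1; sign (−1)^0·+1^1·-1^0 = +1.
(a,b)_3: α=-2, u≡2; β=2, v≡2 (mod 3); (2|3)=-1, (2|3)=-1; sign (−1)^0·-1^2·-1^-2 = +1.
(a,b)_2: α=11, β=5; u≡3, v≡7 (mod 8); ε(u)ε(v)=1·1, αω(v)=11·0, βω(u)=5·1; sum ≡ 0  ⇒  +1.
(a,b)_∞: sgn(-387562)=−, sgn(53771102)=+, so +1.
(a,b)_19: α=1, u≡8; β=1, v≡14 (mod 19); (8|19)=-1, (14|19)=-1; sign (−1)^1·-1^1·-1^1 = -1.
(a,b)_5: α=-2, u≡2; β=-2, v≡2 (mod 5); (2|5)=-1, (2|5)=-1; sign (−1)^0·-1^-2·-1^-2 = +1.
(a,b)_7: α=3, u≡1; β=3, v≡6 (mod 7); (1|7)=+1, (6|7)=-1; sign (−1)^1·+1^3·-1^3 = +1.
(a,b)_23: α=0, u≡22; β=1, v≡16 (mod 23); (22|23)=-1, (16|23)=+1; sign (−1)^0·-1^1·+1^0 = -1.
(a,b)_31: α=1, u≡3; β=2, v≡11 (mod 31); (3|31)=-1, (11|31)=-1; sign (−1)^0·-1^2·-1^1 = -1.
|Ram(-387562, 53771102)| = 4, even; anisotropic at {19, 23, 31, 47}.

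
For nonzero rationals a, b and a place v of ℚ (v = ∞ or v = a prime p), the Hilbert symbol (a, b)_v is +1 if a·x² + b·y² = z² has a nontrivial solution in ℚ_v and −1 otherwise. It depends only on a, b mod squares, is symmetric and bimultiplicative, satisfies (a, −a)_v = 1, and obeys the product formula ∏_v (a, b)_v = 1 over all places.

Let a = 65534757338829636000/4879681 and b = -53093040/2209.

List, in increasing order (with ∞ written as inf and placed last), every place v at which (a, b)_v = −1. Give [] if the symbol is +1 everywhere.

(a, b) ≡ (5610, -19635) mod (ℚ^×)²; places V = {2, 3, 5, 7, 11, 13, 17, 19, 47, ∞}.
(a,b)_17: α=3, u≡7; β=1, v≡16 (mod 17); (7|17)=-1, (16|17)=+1; sign (−1)^0·-1^1·+1^3 = -1.
(a,b)_∞: sgn(5610)=+, sgn(-19635)=−, so +1.
(a,b)_3: α=5, u≡1; β=1, v≡1 (mod 3); (1|3)=+1, (1|3)=+1; sign (−1)^1·+1^1·+1^5 = -1.
(a,b)_2: α=5, β=4; u≡5, v≡5 (mod 8); ε(u)ε(v)=0·0, αω(v)=5·1, βω(u)=4·1; sum ≡ 1  ⇒  -1.
(a,b)_5: α=3, u≡3; β=1, v≡3 (mod 5); (3|5)=-1, (3|5)=-1; sign (−1)^0·-1^1·-1^3 = +1.
(a,b)_47: α=-4, u≡24; β=-2, v≡40 (mod 47); (24|47)=+1, (40|47)=-1; sign (−1)^0·+1^-2·-1^-4 = +1.
(a,b)_7: α=0, u≡5; β=1, v≡1 (mod 7); (5|7)=-1, (1|7)=+1; sign (−1)^0·-1^1·+1^0 = -1.
(a,b)_19: α=2, u≡17; β=0, v≡17 (mod 19); (17|19)=+1, (17|19)=+1; sign (−1)^0·+1^0·+1^2 = +1.
(a,b)_11: α=3, u≡4; β=1, v≡8 (mod 11); (4|11)=+1, (8|11)=-1; sign (−1)^1·+1^1·-1^3 = +1.
(a,b)_13: α=4, u≡6; β=2, v≡2 (mod 13); (6|13)=-1, (2|13)=-1; sign (−1)^0·-1^2·-1^4 = +1.
(5610, -19635 / ℚ) ramifies at {2, 3, 7, 17}: a division algebra.

[2, 3, 7, 17]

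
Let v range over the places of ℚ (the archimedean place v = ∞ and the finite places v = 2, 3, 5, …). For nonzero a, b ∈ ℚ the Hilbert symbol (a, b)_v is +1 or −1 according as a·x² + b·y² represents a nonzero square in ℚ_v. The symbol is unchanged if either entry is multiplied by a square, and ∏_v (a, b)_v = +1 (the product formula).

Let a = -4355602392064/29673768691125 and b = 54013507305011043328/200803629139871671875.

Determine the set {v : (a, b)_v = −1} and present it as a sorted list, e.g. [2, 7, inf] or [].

(a, b) ≡ (-5, 21) mod (ℚ^×)²; places V = {2, 3, 5, 7, 11, 13, 31, ∞}.
(a,b)_5: α=-3, u≡4; β=-6, v≡4 (mod 5); (4|5)=+1, (4|5)=+1; sign (−1)^0·+1^-6·+1^-3 = +1.
(a,b)_11: α=6, u≡7; β=12, v≡2 (mod 11); (7|11)=-1, (2|11)=-1; sign (−1)^0·-1^12·-1^6 = +1.
(a,b)_∞: sgn(-5)=−, sgn(21)=+, so +1.
(a,b)_3: α=-2, u≡1; β=-1, v≡1 (mod 3); (1|3)=+1, (1|3)=+1; sign (−1)^0·+1^-1·+1^-2 = +1.
(a,b)_13: α=-4, u≡11; β=-6, v≡2 (mod 13); (11|13)=-1, (2|13)=-1; sign (−1)^0·-1^-6·-1^-4 = +1.
(a,b)_7: α=4, u≡2; β=5, v≡3 (mod 7); (2|7)=+1, (3|7)=-1; sign (−1)^0·+1^5·-1^4 = +1.
(a,b)_31: α=-4, u≡29; β=-6, v≡12 (mod 31); (29|31)=-1, (12|31)=-1; sign (−1)^0·-1^-6·-1^-4 = +1.
(a,b)_2: α=10, β=10; u≡3, v≡5 (mod 8); ε(u)ε(v)=1·0, αω(v)=10·1, βω(u)=10·1; sum ≡ 0  ⇒  +1.
Every local symbol is +1, so the conic -5·x² + 21·y² = z² has ℚ_v-points for all v and hence a ℚ-point; (a, b / ℚ) ≅ M_2(ℚ).

[]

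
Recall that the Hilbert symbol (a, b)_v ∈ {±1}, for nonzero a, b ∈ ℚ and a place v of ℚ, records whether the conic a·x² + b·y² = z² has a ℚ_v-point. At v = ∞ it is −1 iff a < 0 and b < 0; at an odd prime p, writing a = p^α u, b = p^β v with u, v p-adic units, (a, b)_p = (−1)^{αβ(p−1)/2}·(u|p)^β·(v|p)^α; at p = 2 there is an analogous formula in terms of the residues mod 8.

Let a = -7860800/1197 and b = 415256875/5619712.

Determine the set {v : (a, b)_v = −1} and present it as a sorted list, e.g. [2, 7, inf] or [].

(a, b) ≡ (-2261, 133) mod (ℚ^×)²; places V = {2, 3, 5, 7, 11, 17, 19, ∞}.
(a,b)_3: α=-2, u≡1; β=0, v≡1 (mod 3); (1|3)=+1, (1|3)=+1; sign (−1)^0·+1^0·+1^-2 = +1.
(a,b)_19: α=-1, u≡18; β=1, v≡16 (mod 19); (18|19)=-1, (16|19)=+1; sign (−1)^1·-1^1·+1^-1 = +1.
(a,b)_5: α=2, u≡4; β=4, v≡3 (mod 5); (4|5)=+1, (3|5)=-1; sign (−1)^0·+1^4·-1^2 = +1.
(a,b)_17: α=3, u≡7; β=2, v≡7 (mod 17); (7|17)=-1, (7|17)=-1; sign (−1)^0·-1^2·-1^3 = -1.
(a,b)_2: α=6, β=-14; u≡3, v≡5 (mod 8); ε(u)ε(v)=1·0, αω(v)=6·1, βω(u)=-14·1; sum ≡ 0  ⇒  +1.
(a,b)_7: α=-1, u≡6; β=-3, v≡3 (mod 7); (6|7)=-1, (3|7)=-1; sign (−1)^1·-1^-3·-1^-1 = -1.
(a,b)_∞: sgn(-2261)=−, sgn(133)=+, so +1.
(a,b)_11: α=0, u≡1; β=2, v≡4 (mod 11); (1|11)=+1, (4|11)=+1; sign (−1)^0·+1^2·+1^0 = +1.
|Ram(-2261, 133)| = 2, even; anisotropic at {7, 17}.

[7, 17]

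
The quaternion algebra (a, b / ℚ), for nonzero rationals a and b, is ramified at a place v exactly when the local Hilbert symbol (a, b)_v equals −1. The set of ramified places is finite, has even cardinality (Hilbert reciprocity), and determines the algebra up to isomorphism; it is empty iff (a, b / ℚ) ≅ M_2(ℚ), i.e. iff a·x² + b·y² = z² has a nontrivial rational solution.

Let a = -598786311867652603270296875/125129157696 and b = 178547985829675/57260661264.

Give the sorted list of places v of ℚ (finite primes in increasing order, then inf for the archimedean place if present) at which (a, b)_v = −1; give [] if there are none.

[7, 11, 41, 43]

Mod squares: a ≡ -11, b ≡ 580027. Check v ∈ {∞, 2, 3, 5, 7, 11, 17, 23, 29, 41, 43, 47}.
v=11: a=11^5·(≡2), b=11^4·(≡8) mod 11; (2|11)=-1, (8|11)=-1; (−1)^{5·4·5}·(-1)^4·(-1)^5 = -1.
v=47: a=47^2·(≡9), b=47^1·(≡16) mod 47; (9|47)=+1, (16|47)=+1; (−1)^{2·1·23}·(+1)^1·(+1)^2 = +1.
v=23: a=23^0·(≡1), b=23^-2·(≡9) mod 23; (1|23)=+1, (9|23)=+1; (−1)^{0·-2·11}·(+1)^-2·(+1)^0 = +1.
v=5: a=5^6·(≡1), b=5^2·(≡3) mod 5; (1|5)=+1, (3|5)=-1; (−1)^{6·2·2}·(+1)^2·(-1)^6 = +1.
v=29: a=29^4·(≡19), b=29^2·(≡18) mod 29; (19|29)=-1, (18|29)=-1; (−1)^{4·2·14}·(-1)^2·(-1)^4 = +1.
v=43: a=43^2·(≡18), b=43^1·(≡32) mod 43; (18|43)=-1, (32|43)=-1; (−1)^{2·1·21}·(-1)^1·(-1)^2 = -1.
v=7: a=7^2·(≡5), b=7^1·(≡2) mod 7; (5|7)=-1, (2|7)=+1; (−1)^{2·1·3}·(-1)^1·(+1)^2 = -1.
v=41: a=41^2·(≡17), b=41^1·(≡10) mod 41; (17|41)=-1, (10|41)=+1; (−1)^{2·1·20}·(-1)^1·(+1)^2 = -1.
v=17: a=17^-6·(≡12), b=17^-4·(≡9) mod 17; (12|17)=-1, (9|17)=+1; (−1)^{-6·-4·8}·(-1)^-4·(+1)^-6 = +1.
v=∞: -11 < 0 and 580027 > 0  ⇒  (a,b)_∞ = +1.
v=3: a=3^-4·(≡1), b=3^-4·(≡1) mod 3; (1|3)=+1, (1|3)=+1; (−1)^{-4·-4·1}·(+1)^-4·(+1)^-4 = +1.
v=2: v_2(a)=-6, v_2(b)=-4; units ≡ 5, 3 (mod 8); ε·ε+αω+βω = 0·1+-6·1+-4·1 ≡ 0  ⇒  (a,b)_2 = +1.
|Ram(-11, 580027)| = 4, even; anisotropic at {7, 11, 41, 43}.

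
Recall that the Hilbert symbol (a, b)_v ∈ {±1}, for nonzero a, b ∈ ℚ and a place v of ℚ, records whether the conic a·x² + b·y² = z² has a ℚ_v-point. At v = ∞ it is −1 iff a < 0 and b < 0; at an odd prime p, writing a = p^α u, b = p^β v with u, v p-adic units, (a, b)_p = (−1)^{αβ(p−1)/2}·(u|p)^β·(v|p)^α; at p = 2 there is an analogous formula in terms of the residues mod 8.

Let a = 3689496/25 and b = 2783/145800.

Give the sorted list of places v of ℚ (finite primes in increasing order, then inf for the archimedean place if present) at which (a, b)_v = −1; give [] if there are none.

(a, b) ≡ (102486, 46) mod (ℚ^×)²; places V = {2, 3, 5, 11, 19, 23, 29, 31, ∞}.
(a,b)_3: α=3, u≡1; β=-6, v≡1 (mod 3); (1|3)=+1, (1|3)=+1; sign (−1)^0·+1^-6·+1^3 = +1.
(a,b)_2: α=3, β=-3; u≡3, v≡7 (mod 8); ε(u)ε(v)=1·1, αω(v)=3·0, βω(u)=-3·1; sum ≡ 0  ⇒  +1.
(a,b)_29: α=1, u≡7; β=0, v≡17 (mod 29); (7|29)=+1, (17|29)=-1; sign (−1)^0·+1^0·-1^1 = -1.
(a,b)_∞: sgn(102486)=+, sgn(46)=+, so +1.
(a,b)_23: α=0, u≡10; β=1, v≡2 (mod 23); (10|23)=-1, (2|23)=+1; sign (−1)^0·-1^1·+1^0 = -1.
(a,b)_11: α=0, u≡10; β=2, v≡2 (mod 11); (10|11)=-1, (2|11)=-1; sign (−1)^0·-1^2·-1^0 = +1.
(a,b)_5: α=-2, u≡1; β=-2, v≡4 (mod 5); (1|5)=+1, (4|5)=+1; sign (−1)^0·+1^-2·+1^-2 = +1.
(a,b)_19: α=1, u≡7; β=0, v≡8 (mod 19); (7|19)=+1, (8|19)=-1; sign (−1)^0·+1^0·-1^1 = -1.
(a,b)_31: α=1, u≡4; β=0, v≡30 (mod 31); (4|31)=+1, (30|31)=-1; sign (−1)^0·+1^0·-1^1 = -1.
(102486, 46 / ℚ) ramifies at {19, 23, 29, 31}: a division algebra.

[19, 23, 29, 31]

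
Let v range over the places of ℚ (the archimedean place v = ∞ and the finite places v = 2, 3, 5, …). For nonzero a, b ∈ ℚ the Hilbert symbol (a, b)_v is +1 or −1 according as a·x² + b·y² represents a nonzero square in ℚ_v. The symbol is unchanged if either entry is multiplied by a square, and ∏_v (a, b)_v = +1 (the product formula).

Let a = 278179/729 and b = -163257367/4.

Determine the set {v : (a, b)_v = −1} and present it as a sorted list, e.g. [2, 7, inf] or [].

[7, 13, 41, 47]

(a, b) ≡ (19, -3331783) mod (ℚ^×)²; places V = {2, 3, 7, 11, 13, 19, 41, 47, ∞}.
(a,b)_∞: sgn(19)=+, sgn(-3331783)=−, so +1.
(a,b)_2: α=0, β=-2; u≡3, v≡1 (mod 8); ε(u)ε(v)=1·0, αω(v)=0·0, βω(u)=-2·1; sum ≡ 0  ⇒  +1.
(a,b)_19: α=1, u≡7; β=1, v≡12 (mod 19); (7|19)=+1, (12|19)=-1; sign (−1)^1·+1^1·-1^1 = +1.
(a,b)_3: α=-6, u≡1; β=0, v≡2 (mod 3); (1|3)=+1, (2|3)=-1; sign (−1)^0·+1^0·-1^-6 = +1.
(a,b)_41: α=0, u≡28; β=1, v≡39 (mod 41); (28|41)=-1, (39|41)=+1; sign (−1)^0·-1^1·+1^0 = -1.
(a,b)_13: α=0, u≡5; β=1, v≡10 (mod 13); (5|13)=-1, (10|13)=+1; sign (−1)^0·-1^1·+1^0 = -1.
(a,b)_11: α=4, u≡10; β=0, v≡6 (mod 11); (10|11)=-1, (6|11)=-1; sign (−1)^0·-1^0·-1^4 = +1.
(a,b)_7: α=0, u≡6; β=3, v≡6 (mod 7); (6|7)=-1, (6|7)=-1; sign (−1)^0·-1^3·-1^0 = -1.
(a,b)_47: α=0, u≡19; β=1, v≡17 (mod 47); (19|47)=-1, (17|47)=+1; sign (−1)^0·-1^1·+1^0 = -1.
(19, -3331783 / ℚ) ramifies at {7, 13, 41, 47}: a division algebra.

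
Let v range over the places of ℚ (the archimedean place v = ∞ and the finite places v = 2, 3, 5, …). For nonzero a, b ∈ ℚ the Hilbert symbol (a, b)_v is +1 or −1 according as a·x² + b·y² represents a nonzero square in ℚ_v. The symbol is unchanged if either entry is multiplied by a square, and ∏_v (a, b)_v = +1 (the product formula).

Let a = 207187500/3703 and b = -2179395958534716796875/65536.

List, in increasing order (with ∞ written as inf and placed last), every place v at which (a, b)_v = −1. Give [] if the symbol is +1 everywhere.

Mod squares: a ≡ 23205, b ≡ -1155. Check v ∈ {∞, 2, 3, 5, 7, 11, 13, 17, 23}.
v=23: a=23^-2·(≡17), b=23^0·(≡8) mod 23; (17|23)=-1, (8|23)=+1; (−1)^{-2·0·11}·(-1)^0·(+1)^-2 = +1.
v=13: a=13^1·(≡3), b=13^4·(≡8) mod 13; (3|13)=+1, (8|13)=-1; (−1)^{1·4·6}·(+1)^4·(-1)^1 = -1.
v=5: a=5^7·(≡4), b=5^11·(≡4) mod 5; (4|5)=+1, (4|5)=+1; (−1)^{7·11·2}·(+1)^11·(+1)^7 = +1.
v=2: v_2(a)=2, v_2(b)=-16; units ≡ 5, 5 (mod 8); ε·ε+αω+βω = 0·0+2·1+-16·1 ≡ 0  ⇒  (a,b)_2 = +1.
v=11: a=11^0·(≡2), b=11^1·(≡1) mod 11; (2|11)=-1, (1|11)=+1; (−1)^{0·1·5}·(-1)^1·(+1)^0 = -1.
v=17: a=17^1·(≡7), b=17^4·(≡15) mod 17; (7|17)=-1, (15|17)=+1; (−1)^{1·4·8}·(-1)^4·(+1)^1 = +1.
v=∞: 23205 > 0 and -1155 < 0  ⇒  (a,b)_∞ = +1.
v=7: a=7^-1·(≡4), b=7^1·(≡6) mod 7; (4|7)=+1, (6|7)=-1; (−1)^{-1·1·3}·(+1)^1·(-1)^-1 = +1.
v=3: a=3^1·(≡1), b=3^5·(≡2) mod 3; (1|3)=+1, (2|3)=-1; (−1)^{1·5·1}·(+1)^5·(-1)^1 = +1.
Ram(23205, -1155) = {11, 13}; no ℚ_11-point on the conic.

[11, 13]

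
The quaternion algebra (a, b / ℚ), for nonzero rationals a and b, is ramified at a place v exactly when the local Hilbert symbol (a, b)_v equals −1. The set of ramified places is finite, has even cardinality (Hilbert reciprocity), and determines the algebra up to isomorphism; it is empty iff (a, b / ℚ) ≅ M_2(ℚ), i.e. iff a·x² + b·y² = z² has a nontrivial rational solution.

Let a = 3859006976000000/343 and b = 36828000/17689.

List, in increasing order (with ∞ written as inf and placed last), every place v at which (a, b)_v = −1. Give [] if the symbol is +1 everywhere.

(a, b) ≡ (109802, 10230) mod (ℚ^×)²; places V = {2, 3, 5, 7, 11, 19, 23, 31, ∞}.
(a,b)_19: α=0, u≡9; β=-2, v≡10 (mod 19); (9|19)=+1, (10|19)=-1; sign (−1)^0·+1^-2·-1^0 = +1.
(a,b)_∞: sgn(109802)=+, sgn(10230)=+, so +1.
(a,b)_23: α=1, u≡8; β=0, v≡16 (mod 23); (8|23)=+1, (16|23)=+1; sign (−1)^0·+1^0·+1^1 = +1.
(a,b)_5: α=6, u≡3; β=3, v≡1 (mod 5); (3|5)=-1, (1|5)=+1; sign (−1)^0·-1^3·+1^6 = -1.
(a,b)_3: α=0, u≡2; β=3, v≡2 (mod 3); (2|3)=-1, (2|3)=-1; sign (−1)^0·-1^3·-1^0 = -1.
(a,b)_31: α=3, u≡18; β=1, v≡14 (mod 31); (18|31)=+1, (14|31)=+1; sign (−1)^1·+1^1·+1^3 = -1.
(a,b)_2: α=15, β=5; u≡5, v≡3 (mod 8); ε(u)ε(v)=0·1, αω(v)=15·1, βω(u)=5·1; sum ≡ 0  ⇒  +1.
(a,b)_11: α=1, u≡9; β=1, v≡7 (mod 11); (9|11)=+1, (7|11)=-1; sign (−1)^1·+1^1·-1^1 = +1.
(a,b)_7: α=-3, u≡6; β=-2, v≡5 (mod 7); (6|7)=-1, (5|7)=-1; sign (−1)^0·-1^-2·-1^-3 = -1.
(109802, 10230 / ℚ) ramifies at {3, 5, 7, 31}: a division algebra.

[3, 5, 7, 31]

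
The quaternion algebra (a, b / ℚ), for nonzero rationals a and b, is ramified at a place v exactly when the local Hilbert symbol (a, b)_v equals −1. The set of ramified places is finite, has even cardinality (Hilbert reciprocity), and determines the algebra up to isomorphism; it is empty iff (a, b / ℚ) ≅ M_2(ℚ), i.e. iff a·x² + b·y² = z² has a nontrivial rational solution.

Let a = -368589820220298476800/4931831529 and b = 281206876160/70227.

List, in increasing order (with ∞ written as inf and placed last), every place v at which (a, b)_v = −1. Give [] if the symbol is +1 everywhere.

[3, 5, 13, 23]

(a, b) ≡ (-13, 4830) mod (ℚ^×)²; places V = {2, 3, 5, 7, 11, 13, 17, 23, 59, ∞}.
(a,b)_7: α=6, u≡2; β=3, v≡1 (mod 7); (2|7)=+1, (1|7)=+1; sign (−1)^0·+1^3·+1^6 = +1.
(a,b)_3: α=-10, u≡2; β=-5, v≡2 (mod 3); (2|3)=-1, (2|3)=-1; sign (−1)^0·-1^-5·-1^-10 = -1.
(a,b)_5: α=2, u≡2; β=1, v≡1 (mod 5); (2|5)=-1, (1|5)=+1; sign (−1)^0·-1^1·+1^2 = -1.
(a,b)_2: α=8, β=11; u≡3, v≡7 (mod 8); ε(u)ε(v)=1·1, αω(v)=8·0, βω(u)=11·1; sum ≡ 0  ⇒  +1.
(a,b)_17: α=-4, u≡15; β=-2, v≡2 (mod 17); (15|17)=+1, (2|17)=+1; sign (−1)^0·+1^-2·+1^-4 = +1.
(a,b)_∞: sgn(-13)=−, sgn(4830)=+, so +1.
(a,b)_13: α=3, u≡10; β=0, v≡2 (mod 13); (10|13)=+1, (2|13)=-1; sign (−1)^0·+1^0·-1^3 = -1.
(a,b)_23: α=2, u≡14; β=1, v≡13 (mod 23); (14|23)=-1, (13|23)=+1; sign (−1)^0·-1^1·+1^2 = -1.
(a,b)_11: α=2, u≡5; β=0, v≡4 (mod 11); (5|11)=+1, (4|11)=+1; sign (−1)^0·+1^0·+1^2 = +1.
(a,b)_59: α=2, u≡4; β=2, v≡26 (mod 59); (4|59)=+1, (26|59)=+1; sign (−1)^0·+1^2·+1^2 = +1.
|Ram(-13, 4830)| = 4, even; anisotropic at {3, 5, 13, 23}.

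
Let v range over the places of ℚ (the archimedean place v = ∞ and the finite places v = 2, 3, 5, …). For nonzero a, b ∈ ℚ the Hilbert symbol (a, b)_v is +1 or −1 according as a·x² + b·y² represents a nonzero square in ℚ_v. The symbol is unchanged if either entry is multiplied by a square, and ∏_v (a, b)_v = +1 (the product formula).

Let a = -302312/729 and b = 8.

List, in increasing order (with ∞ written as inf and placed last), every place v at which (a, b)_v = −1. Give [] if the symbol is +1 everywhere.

(a, b) ≡ (-75578, 2) mod (ℚ^×)²; places V = {2, 3, 23, 31, 53, ∞}.
(a,b)_31: α=1, u≡26; β=0, v≡8 (mod 31); (26|31)=-1, (8|31)=+1; sign (−1)^0·-1^0·+1^1 = +1.
(a,b)_3: α=-6, u≡1; β=0, v≡2 (mod 3); (1|3)=+1, (2|3)=-1; sign (−1)^0·+1^0·-1^-6 = +1.
(a,b)_23: α=1, u≡18; β=0, v≡8 (mod 23); (18|23)=+1, (8|23)=+1; sign (−1)^0·+1^0·+1^1 = +1.
(a,b)_53: α=1, u≡27; β=0, v≡8 (mod 53); (27|53)=-1, (8|53)=-1; sign (−1)^0·-1^0·-1^1 = -1.
(a,b)_2: α=3, β=3; u≡3, v≡1 (mod 8); ε(u)ε(v)=1·0, αω(v)=3·0, βω(u)=3·1; sum ≡ 1  ⇒  -1.
(a,b)_∞: sgn(-75578)=−, sgn(2)=+, so +1.
|Ram(-75578, 2)| = 2, even; anisotropic at {2, 53}.

[2, 53]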